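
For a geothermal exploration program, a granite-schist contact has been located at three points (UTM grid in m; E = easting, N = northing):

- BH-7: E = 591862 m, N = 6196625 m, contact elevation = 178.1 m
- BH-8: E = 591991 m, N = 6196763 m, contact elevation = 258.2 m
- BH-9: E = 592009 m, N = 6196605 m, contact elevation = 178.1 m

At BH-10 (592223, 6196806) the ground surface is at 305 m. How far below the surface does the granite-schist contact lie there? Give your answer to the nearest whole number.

8 m

Let the plane be z = a·E + b·N + c.
BH-8−BH-7: 129a + 138b = 80.1;  BH-9−BH-7: 147a − 20b = 0.
Solving gives a = 0.07006035, b = 0.51494358.
Then c = 178.1 − a·591862 − b·6196625 = −3232200.25.
At (592223, 6196806): z_contact = 41491.4 + 3191005.5 − 3232200.25 = 296.6 m.
Depth below ground = 305 − 296.6 = 8 m.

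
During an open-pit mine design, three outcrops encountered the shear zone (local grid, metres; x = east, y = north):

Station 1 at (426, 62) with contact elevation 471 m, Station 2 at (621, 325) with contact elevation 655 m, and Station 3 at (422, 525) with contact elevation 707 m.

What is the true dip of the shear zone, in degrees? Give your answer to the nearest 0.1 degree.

29.7°

Two edge vectors: Station 1→Station 2 = (195, 263, 184), Station 1→Station 3 = (-4, 463, 236).
Normal n = (Station 1→Station 2) × (Station 1→Station 3) = (-23124, -46756, 91337).
So ∂z/∂x = −n_x/n_z = 0.25317 and ∂z/∂y = −n_y/n_z = 0.51191.
Gradient magnitude |∇z| = √(a² + b²) = √(0.06410 + 0.26205) = 0.57109.
True dip = arctan(0.57109) = 29.7°, dipping toward SSW (azimuth ≈ 206°).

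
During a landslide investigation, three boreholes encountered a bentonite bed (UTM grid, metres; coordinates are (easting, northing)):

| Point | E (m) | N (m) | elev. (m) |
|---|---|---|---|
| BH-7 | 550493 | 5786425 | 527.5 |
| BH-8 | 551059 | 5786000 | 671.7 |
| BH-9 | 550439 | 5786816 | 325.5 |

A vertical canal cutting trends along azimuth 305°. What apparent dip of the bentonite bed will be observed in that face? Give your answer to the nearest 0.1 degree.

10.6°

Two edge vectors: BH-7→BH-8 = (566, -425, 144.2), BH-7→BH-9 = (-54, 391, -202).
Normal n = (BH-7→BH-8) × (BH-7→BH-9) = (29467.8, 106545.2, 198356).
So ∂z/∂E = −n_x/n_z = −0.14856 and ∂z/∂N = −n_y/n_z = −0.53714.
Unit vector along 305° is (sin 305°, cos 305°) = (-0.8192, 0.5736).
Slope in that direction = a·(-0.8192) + b·(0.5736) = −0.18640.
Apparent dip = arctan|0.18640| = 10.6° (true dip is 29.1°, so apparent ≤ true as expected).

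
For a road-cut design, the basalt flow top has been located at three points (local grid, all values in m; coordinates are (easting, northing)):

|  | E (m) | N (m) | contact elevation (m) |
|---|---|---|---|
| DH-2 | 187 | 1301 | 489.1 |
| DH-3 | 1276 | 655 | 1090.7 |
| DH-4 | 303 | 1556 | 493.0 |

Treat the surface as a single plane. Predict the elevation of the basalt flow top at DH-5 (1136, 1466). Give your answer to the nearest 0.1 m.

Let the plane be z = a·E + b·N + c.
DH-3−DH-2: 1089a − 646b = 601.6;  DH-4−DH-2: 116a + 255b = 3.9.
Solving gives a = 0.442183, b = −0.185856.
Then c = 489.1 − a·187 − b·1301 = 648.21.
At (1136, 1466): z = 502.3 − 272.5 + 648.21 = 878.1 m.

878.1 m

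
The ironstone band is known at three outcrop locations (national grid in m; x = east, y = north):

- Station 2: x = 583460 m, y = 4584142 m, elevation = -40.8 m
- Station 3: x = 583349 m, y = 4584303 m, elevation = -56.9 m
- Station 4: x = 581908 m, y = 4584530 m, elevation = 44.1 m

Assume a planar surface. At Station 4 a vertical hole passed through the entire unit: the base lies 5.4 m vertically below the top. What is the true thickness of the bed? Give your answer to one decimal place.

5.3 m

Let the plane be z = a·x + b·y + c.
Station 3−Station 2: −111a + 161b = −16.1;  Station 4−Station 2: −1552a + 388b = 84.9.
Solving gives a = −0.09630, b = −0.16639.
|∇z| = √(a²+b²) = 0.19225, so dip δ = arctan(0.19225) = 10.88°.
True thickness = vertical thickness × cos δ = 5.4 × cos 10.88° = 5.3 m.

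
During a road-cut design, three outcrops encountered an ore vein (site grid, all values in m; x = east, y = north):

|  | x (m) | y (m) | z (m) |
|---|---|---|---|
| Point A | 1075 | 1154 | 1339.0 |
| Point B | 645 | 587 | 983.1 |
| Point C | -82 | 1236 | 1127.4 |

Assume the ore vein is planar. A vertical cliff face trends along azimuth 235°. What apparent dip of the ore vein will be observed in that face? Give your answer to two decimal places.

23.89°

Let the plane be z = a·x + b·y + c.
Point B−Point A: −430a − 567b = −355.9;  Point C−Point A: −1157a + 82b = −211.6.
Solving gives a = 0.21578, b = 0.46405.
Unit vector along 235° is (sin 235°, cos 235°) = (-0.8192, -0.5736).
Slope in that direction = a·(-0.8192) + b·(-0.5736) = −0.44292.
Apparent dip = arctan|0.44292| = 23.89° (true dip is 27.1°, so apparent ≤ true as expected).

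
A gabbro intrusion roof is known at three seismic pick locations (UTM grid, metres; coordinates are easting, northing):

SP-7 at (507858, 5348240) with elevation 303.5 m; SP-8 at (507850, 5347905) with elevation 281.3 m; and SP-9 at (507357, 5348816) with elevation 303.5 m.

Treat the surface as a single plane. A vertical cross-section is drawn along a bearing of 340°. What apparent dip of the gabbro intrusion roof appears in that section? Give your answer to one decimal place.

2.0°

Two edge vectors: SP-7→SP-8 = (-8, -335, -22.2), SP-7→SP-9 = (-501, 576, 0).
Normal n = (SP-7→SP-8) × (SP-7→SP-9) = (12787.2, 11122.2, -172443).
So ∂z/∂easting = −n_x/n_z = 0.07415 and ∂z/∂northing = −n_y/n_z = 0.06450.
Unit vector along 340° is (sin 340°, cos 340°) = (-0.3420, 0.9397).
Slope in that direction = a·(-0.3420) + b·(0.9397) = 0.03525.
Apparent dip = arctan|0.03525| = 2.0° (true dip is 5.6°, so apparent ≤ true as expected).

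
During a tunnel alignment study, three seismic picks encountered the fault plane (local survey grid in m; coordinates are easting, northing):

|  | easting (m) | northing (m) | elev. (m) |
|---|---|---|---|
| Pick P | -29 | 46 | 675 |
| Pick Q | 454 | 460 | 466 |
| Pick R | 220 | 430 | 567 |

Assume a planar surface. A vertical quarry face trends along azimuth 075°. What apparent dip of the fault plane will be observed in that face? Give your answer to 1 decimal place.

Two edge vectors: Pick P→Pick Q = (483, 414, -209), Pick P→Pick R = (249, 384, -108).
Normal n = (Pick P→Pick Q) × (Pick P→Pick R) = (35544, 123, 82386).
So ∂z/∂easting = −n_x/n_z = −0.43143 and ∂z/∂northing = −n_y/n_z = −0.00149.
Unit vector along 075° is (sin 75°, cos 75°) = (0.9659, 0.2588).
Slope in that direction = a·(0.9659) + b·(0.2588) = −0.41712.
Apparent dip = arctan|0.41712| = 22.6° (true dip is 23.3°, so apparent ≤ true as expected).

22.6°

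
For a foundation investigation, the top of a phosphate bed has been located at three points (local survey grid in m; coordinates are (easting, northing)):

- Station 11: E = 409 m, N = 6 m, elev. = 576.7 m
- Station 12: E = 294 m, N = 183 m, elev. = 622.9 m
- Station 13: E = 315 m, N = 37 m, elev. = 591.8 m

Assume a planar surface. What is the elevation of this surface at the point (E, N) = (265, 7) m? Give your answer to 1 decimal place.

590.6 m

Let the plane be z = a·E + b·N + c.
Station 12−Station 11: −115a + 177b = 46.2;  Station 13−Station 11: −94a + 31b = 15.1.
Solving gives a = −0.09489, b = 0.19937.
Then c = 576.7 − a·409 − b·6 = 614.31.
At (265, 7): z = −25.1 + 1.4 + 614.31 = 590.6 m.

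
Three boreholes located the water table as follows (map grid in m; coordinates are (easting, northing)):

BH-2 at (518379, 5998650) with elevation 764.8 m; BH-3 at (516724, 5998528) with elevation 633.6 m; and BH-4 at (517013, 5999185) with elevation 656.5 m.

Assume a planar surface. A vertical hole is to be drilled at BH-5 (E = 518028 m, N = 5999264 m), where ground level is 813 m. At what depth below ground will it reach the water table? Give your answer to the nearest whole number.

Let the plane be z = a·E + b·N + c.
BH-3−BH-2: −1655a − 122b = −131.2;  BH-4−BH-2: −1366a + 535b = −108.3.
Solving gives a = 0.07927614, b = −0.00001644.
Then c = 764.8 − a·518379 − b·5998650 = −40231.64.
At (518028, 5999264): z_contact = 41067.3 − 98.6 − 40231.64 = 737.0 m.
Depth below ground = 813 − 737.0 = 76 m.

76 m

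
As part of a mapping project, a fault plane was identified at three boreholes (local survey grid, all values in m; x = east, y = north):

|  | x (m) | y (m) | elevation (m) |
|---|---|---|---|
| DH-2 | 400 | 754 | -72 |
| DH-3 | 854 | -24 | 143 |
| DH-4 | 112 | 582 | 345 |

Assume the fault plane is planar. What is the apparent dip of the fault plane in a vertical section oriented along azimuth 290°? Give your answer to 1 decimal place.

Two edge vectors: DH-2→DH-3 = (454, -778, 215), DH-2→DH-4 = (-288, -172, 417).
Normal n = (DH-2→DH-3) × (DH-2→DH-4) = (-287446, -251238, -302152).
So ∂z/∂x = −n_x/n_z = −0.95133 and ∂z/∂y = −n_y/n_z = −0.83150.
Unit vector along 290° is (sin 290°, cos 290°) = (-0.9397, 0.3420).
Slope in that direction = a·(-0.9397) + b·(0.3420) = 0.60957.
Apparent dip = arctan|0.60957| = 31.4° (true dip is 51.6°, so apparent ≤ true as expected).

31.4°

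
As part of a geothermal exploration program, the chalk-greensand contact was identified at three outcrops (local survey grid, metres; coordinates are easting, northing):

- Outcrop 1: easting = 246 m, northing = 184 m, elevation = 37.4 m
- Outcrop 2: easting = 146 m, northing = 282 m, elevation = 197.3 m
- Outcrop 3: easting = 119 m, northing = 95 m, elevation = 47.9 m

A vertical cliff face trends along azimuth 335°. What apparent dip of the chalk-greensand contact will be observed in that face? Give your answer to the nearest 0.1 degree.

Two edge vectors: Outcrop 1→Outcrop 2 = (-100, 98, 159.9), Outcrop 1→Outcrop 3 = (-127, -89, 10.5).
Normal n = (Outcrop 1→Outcrop 2) × (Outcrop 1→Outcrop 3) = (15260.1, -19257.3, 21346).
So ∂z/∂easting = −n_x/n_z = −0.71489 and ∂z/∂northing = −n_y/n_z = 0.90215.
Unit vector along 335° is (sin 335°, cos 335°) = (-0.4226, 0.9063).
Slope in that direction = a·(-0.4226) + b·(0.9063) = 1.11975.
Apparent dip = arctan|1.11975| = 48.2° (true dip is 49.0°, so apparent ≤ true as expected).

48.2°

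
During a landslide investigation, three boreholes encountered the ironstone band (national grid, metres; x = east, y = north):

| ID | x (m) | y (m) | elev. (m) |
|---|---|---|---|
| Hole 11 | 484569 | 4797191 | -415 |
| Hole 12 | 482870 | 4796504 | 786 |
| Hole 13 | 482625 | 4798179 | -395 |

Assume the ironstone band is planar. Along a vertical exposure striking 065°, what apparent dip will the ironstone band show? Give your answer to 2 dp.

34.35°

Two edge vectors: Hole 11→Hole 12 = (-1699, -687, 1201), Hole 11→Hole 13 = (-1944, 988, 20).
Normal n = (Hole 11→Hole 12) × (Hole 11→Hole 13) = (-1200328, -2300764, -3014140).
So ∂z/∂x = −n_x/n_z = −0.39823 and ∂z/∂y = −n_y/n_z = −0.76332.
Unit vector along 065° is (sin 65°, cos 65°) = (0.9063, 0.4226).
Slope in that direction = a·(0.9063) + b·(0.4226) = −0.68352.
Apparent dip = arctan|0.68352| = 34.35° (true dip is 40.7°, so apparent ≤ true as expected).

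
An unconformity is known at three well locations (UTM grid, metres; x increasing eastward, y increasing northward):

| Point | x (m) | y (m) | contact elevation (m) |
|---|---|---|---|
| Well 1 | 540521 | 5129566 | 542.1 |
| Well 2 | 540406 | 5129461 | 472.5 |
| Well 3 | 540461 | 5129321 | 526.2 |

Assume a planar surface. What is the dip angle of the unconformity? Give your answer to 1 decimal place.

35.4°

Let the plane be z = a·x + b·y + c.
Well 2−Well 1: −115a − 105b = −69.6;  Well 3−Well 1: −60a − 245b = −15.9.
Solving gives a = 0.70320, b = −0.10731.
Gradient magnitude |∇z| = √(a² + b²) = √(0.49449 + 0.01152) = 0.71134.
True dip = arctan(0.71134) = 35.4°, dipping toward W (azimuth ≈ 279°).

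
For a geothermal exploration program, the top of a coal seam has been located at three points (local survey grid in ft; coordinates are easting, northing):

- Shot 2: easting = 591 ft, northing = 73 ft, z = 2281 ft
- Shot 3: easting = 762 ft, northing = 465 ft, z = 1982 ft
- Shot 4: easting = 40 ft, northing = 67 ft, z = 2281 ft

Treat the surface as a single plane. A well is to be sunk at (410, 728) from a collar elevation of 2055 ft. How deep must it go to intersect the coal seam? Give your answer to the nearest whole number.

277 ft

Two edge vectors: Shot 2→Shot 3 = (171, 392, -299), Shot 2→Shot 4 = (-551, -6, 0).
Normal n = (Shot 2→Shot 3) × (Shot 2→Shot 4) = (-1794, 164749, 214966).
So ∂z/∂easting = −n_x/n_z = 0.00835 and ∂z/∂northing = −n_y/n_z = −0.76640.
Intercept c from Shot 2: 2281 − 4.93 + 55.95 = 2332.01.
At (410, 728): z_contact = 3.4 − 557.9 + 2332.01 = 1777.5 ft.
Depth below ground = 2055 − 1777.5 = 277 ft.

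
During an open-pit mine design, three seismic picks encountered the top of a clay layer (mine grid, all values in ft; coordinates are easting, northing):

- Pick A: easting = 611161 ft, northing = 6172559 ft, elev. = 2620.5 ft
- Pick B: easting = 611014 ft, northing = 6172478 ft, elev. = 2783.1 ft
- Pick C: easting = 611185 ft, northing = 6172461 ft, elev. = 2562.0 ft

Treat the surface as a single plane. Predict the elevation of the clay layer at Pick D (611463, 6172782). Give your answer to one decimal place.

2302.7 ft

Let the plane be z = a·easting + b·northing + c.
Pick B−Pick A: −147a − 81b = 162.6;  Pick C−Pick A: 24a − 98b = −58.5.
Solving gives a = −1.264422018, b = 0.287284404.
Then c = 2620.5 − a·611161 − b·6172559 = −997894.01.
At (611463, 6172782): z = −773147.3 + 1773344.0 − 997894.01 = 2302.7 ft.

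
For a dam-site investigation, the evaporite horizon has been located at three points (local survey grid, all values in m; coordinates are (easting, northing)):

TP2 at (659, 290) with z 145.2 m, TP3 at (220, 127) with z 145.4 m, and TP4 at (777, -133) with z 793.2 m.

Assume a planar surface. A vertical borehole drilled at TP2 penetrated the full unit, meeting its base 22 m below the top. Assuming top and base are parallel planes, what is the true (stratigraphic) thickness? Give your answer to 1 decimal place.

Two edge vectors: TP2→TP3 = (-439, -163, 0.2), TP2→TP4 = (118, -423, 648).
Normal n = (TP2→TP3) × (TP2→TP4) = (-105539.4, 284495.6, 204931).
So ∂z/∂E = −n_x/n_z = 0.51500 and ∂z/∂N = −n_y/n_z = −1.38825.
|∇z| = √(a²+b²) = 1.48070, so dip δ = arctan(1.48070) = 55.97°.
True thickness = vertical thickness × cos δ = 22 × cos 55.97° = 12.3 m.

12.3 m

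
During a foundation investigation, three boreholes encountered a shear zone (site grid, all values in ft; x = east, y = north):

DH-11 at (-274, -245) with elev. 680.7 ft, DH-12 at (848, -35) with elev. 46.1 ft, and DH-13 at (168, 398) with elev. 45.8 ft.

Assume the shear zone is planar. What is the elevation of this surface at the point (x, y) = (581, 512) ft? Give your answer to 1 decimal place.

-213.0 ft

Two edge vectors: DH-11→DH-12 = (1122, 210, -634.6), DH-11→DH-13 = (442, 643, -634.9).
Normal n = (DH-11→DH-12) × (DH-11→DH-13) = (274718.8, 431864.6, 628626).
So ∂z/∂x = −n_x/n_z = −0.43701 and ∂z/∂y = −n_y/n_z = −0.68700.
Intercept c from DH-11: 680.7 − 119.74 − 168.31 = 392.64.
At (581, 512): z = −253.9 − 351.7 + 392.64 = -213.0 ft.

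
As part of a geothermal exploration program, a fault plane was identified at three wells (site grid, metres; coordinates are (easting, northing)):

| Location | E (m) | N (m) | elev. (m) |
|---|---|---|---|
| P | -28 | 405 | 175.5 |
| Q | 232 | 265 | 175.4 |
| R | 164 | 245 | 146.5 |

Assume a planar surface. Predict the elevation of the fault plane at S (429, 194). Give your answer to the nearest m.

193 m

Two edge vectors: P→Q = (260, -140, -0.1), P→R = (192, -160, -29).
Normal n = (P→Q) × (P→R) = (4044, 7520.8, -14720).
So ∂z/∂E = −n_x/n_z = 0.27473 and ∂z/∂N = −n_y/n_z = 0.51092.
Intercept c from P: 175.5 + 7.69 − 206.92 = −23.73.
At (429, 194): z = 117.9 + 99.1 − 23.73 = 193.2 m.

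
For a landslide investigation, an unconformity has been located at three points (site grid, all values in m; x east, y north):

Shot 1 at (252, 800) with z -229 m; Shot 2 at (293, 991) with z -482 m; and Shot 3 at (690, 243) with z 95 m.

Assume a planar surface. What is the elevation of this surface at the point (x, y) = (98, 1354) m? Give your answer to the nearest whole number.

Two edge vectors: Shot 1→Shot 2 = (41, 191, -253), Shot 1→Shot 3 = (438, -557, 324).
Normal n = (Shot 1→Shot 2) × (Shot 1→Shot 3) = (-79037, -124098, -106495).
So ∂z/∂x = −n_x/n_z = −0.74217 and ∂z/∂y = −n_y/n_z = −1.16529.
Intercept c from Shot 1: -229 + 187.03 + 932.24 = 890.26.
At (98, 1354): z = −72.7 − 1577.8 + 890.26 = -760.3 m.

-760 m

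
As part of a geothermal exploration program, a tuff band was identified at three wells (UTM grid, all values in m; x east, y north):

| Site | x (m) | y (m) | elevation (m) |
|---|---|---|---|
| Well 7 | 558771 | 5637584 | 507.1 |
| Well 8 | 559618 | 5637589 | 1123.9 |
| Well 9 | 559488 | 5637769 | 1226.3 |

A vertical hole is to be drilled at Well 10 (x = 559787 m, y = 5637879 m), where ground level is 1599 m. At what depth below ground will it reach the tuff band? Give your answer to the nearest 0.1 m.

37.0 m

Let the plane be z = a·x + b·y + c.
Well 8−Well 7: 847a + 5b = 616.8;  Well 9−Well 7: 717a + 185b = 719.2.
Solving gives a = 0.721781726, b = 1.090175691.
Then c = 507.1 − a·558771 − b·5637584 = −6548760.63.
At (559787, 5637879): z_contact = 404044.03 + 6146278.63 − 6548760.63 = 1562.03 m.
Depth below ground = 1599 − 1562.03 = 37.0 m.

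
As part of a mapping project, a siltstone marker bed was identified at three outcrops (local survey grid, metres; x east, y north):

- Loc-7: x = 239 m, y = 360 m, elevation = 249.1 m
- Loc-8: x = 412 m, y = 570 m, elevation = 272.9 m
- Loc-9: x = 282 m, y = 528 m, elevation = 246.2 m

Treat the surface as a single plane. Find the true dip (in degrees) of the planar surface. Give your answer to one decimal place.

Two edge vectors: Loc-7→Loc-8 = (173, 210, 23.8), Loc-7→Loc-9 = (43, 168, -2.9).
Normal n = (Loc-7→Loc-8) × (Loc-7→Loc-9) = (-4607.4, 1525.1, 20034).
So ∂z/∂x = −n_x/n_z = 0.22998 and ∂z/∂y = −n_y/n_z = −0.07613.
Gradient magnitude |∇z| = √(a² + b²) = √(0.05289 + 0.00580) = 0.24225.
True dip = arctan(0.24225) = 13.6°, dipping toward WNW (azimuth ≈ 288°).

13.6°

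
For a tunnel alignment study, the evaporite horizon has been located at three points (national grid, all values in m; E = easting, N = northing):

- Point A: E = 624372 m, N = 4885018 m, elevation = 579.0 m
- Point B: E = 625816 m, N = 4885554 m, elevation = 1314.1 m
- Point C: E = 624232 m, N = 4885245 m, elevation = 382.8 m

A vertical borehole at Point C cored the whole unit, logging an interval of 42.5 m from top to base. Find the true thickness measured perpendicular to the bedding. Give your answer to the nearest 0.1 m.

Two edge vectors: Point A→Point B = (1444, 536, 735.1), Point A→Point C = (-140, 227, -196.2).
Normal n = (Point A→Point B) × (Point A→Point C) = (-272030.9, 180398.8, 402828).
So ∂z/∂E = −n_x/n_z = 0.67530 and ∂z/∂N = −n_y/n_z = −0.44783.
|∇z| = √(a²+b²) = 0.81030, so dip δ = arctan(0.81030) = 39.02°.
True thickness = vertical thickness × cos δ = 42.5 × cos 39.02° = 33.0 m.

33.0 m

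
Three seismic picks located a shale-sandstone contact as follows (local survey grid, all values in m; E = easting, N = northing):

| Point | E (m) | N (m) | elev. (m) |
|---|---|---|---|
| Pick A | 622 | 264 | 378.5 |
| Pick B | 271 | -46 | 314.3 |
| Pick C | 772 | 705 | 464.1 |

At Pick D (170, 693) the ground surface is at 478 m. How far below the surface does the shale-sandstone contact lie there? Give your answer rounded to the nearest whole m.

Two edge vectors: Pick A→Pick B = (-351, -310, -64.2), Pick A→Pick C = (150, 441, 85.6).
Normal n = (Pick A→Pick B) × (Pick A→Pick C) = (1776.2, 20415.6, -108291).
So ∂z/∂E = −n_x/n_z = 0.01640 and ∂z/∂N = −n_y/n_z = 0.18853.
Intercept c from Pick A: 378.5 − 10.20 − 49.77 = 318.53.
At (170, 693): z_contact = 2.8 + 130.6 + 318.53 = 452.0 m.
Depth below ground = 478 − 452.0 = 26 m.

26 m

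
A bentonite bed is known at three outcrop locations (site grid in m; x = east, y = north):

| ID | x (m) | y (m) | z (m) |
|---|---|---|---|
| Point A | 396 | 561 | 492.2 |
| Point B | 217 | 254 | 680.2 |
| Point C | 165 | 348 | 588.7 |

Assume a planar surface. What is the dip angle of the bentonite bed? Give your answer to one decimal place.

Let the plane be z = a·x + b·y + c.
Point B−Point A: −179a − 307b = 188;  Point C−Point A: −231a − 213b = 96.5.
Solving gives a = 0.31773, b = −0.79764.
Gradient magnitude |∇z| = √(a² + b²) = √(0.10095 + 0.63622) = 0.85859.
True dip = arctan(0.85859) = 40.6°, dipping toward NNW (azimuth ≈ 338°).

40.6°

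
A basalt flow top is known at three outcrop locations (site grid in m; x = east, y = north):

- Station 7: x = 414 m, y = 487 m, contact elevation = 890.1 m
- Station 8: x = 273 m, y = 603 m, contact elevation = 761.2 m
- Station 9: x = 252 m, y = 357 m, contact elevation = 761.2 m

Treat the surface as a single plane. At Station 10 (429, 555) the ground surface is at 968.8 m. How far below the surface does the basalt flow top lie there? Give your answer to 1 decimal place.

Two edge vectors: Station 7→Station 8 = (-141, 116, -128.9), Station 7→Station 9 = (-162, -130, -128.9).
Normal n = (Station 7→Station 8) × (Station 7→Station 9) = (-31709.4, 2706.9, 37122).
So ∂z/∂x = −n_x/n_z = 0.85419 and ∂z/∂y = −n_y/n_z = −0.07292.
Intercept c from Station 7: 890.1 − 353.64 + 35.51 = 571.98.
At (429, 555): z_contact = 366.45 − 40.47 + 571.98 = 897.95 m.
Depth below ground = 968.8 − 897.95 = 70.8 m.

70.8 m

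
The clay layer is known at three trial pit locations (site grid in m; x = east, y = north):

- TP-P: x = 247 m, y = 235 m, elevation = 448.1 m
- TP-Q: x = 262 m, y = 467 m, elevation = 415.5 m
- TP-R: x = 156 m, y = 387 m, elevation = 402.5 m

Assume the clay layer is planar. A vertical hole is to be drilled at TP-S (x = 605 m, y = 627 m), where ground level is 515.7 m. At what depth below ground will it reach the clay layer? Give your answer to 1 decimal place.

42.7 m

Let the plane be z = a·x + b·y + c.
TP-Q−TP-P: 15a + 232b = −32.6;  TP-R−TP-P: −91a + 152b = −45.6.
Solving gives a = 0.24042, b = −0.15606.
Then c = 448.1 − a·247 − b·235 = 425.39.
At (605, 627): z_contact = 145.46 − 97.85 + 425.39 = 473.00 m.
Depth below ground = 515.7 − 473.00 = 42.7 m.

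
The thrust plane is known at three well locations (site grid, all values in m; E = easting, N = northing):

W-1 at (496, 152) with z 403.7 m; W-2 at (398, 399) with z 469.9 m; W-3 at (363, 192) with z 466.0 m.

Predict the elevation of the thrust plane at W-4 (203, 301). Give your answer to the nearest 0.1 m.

546.6 m

Two edge vectors: W-1→W-2 = (-98, 247, 66.2), W-1→W-3 = (-133, 40, 62.3).
Normal n = (W-1→W-2) × (W-1→W-3) = (12740.1, -2699.2, 28931).
So ∂z/∂E = −n_x/n_z = −0.44036 and ∂z/∂N = −n_y/n_z = 0.09330.
Intercept c from W-1: 403.7 + 218.42 − 14.18 = 607.94.
At (203, 301): z = −89.4 + 28.1 + 607.94 = 546.6 m.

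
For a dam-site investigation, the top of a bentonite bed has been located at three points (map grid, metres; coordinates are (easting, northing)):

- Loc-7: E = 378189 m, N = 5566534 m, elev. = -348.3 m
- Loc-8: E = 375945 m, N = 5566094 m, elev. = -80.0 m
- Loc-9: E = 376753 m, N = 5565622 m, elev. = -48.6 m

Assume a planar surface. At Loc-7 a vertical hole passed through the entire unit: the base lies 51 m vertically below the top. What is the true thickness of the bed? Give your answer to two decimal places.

Two edge vectors: Loc-7→Loc-8 = (-2244, -440, 268.3), Loc-7→Loc-9 = (-1436, -912, 299.7).
Normal n = (Loc-7→Loc-8) × (Loc-7→Loc-9) = (112821.6, 287248, 1414688).
So ∂z/∂E = −n_x/n_z = −0.07975 and ∂z/∂N = −n_y/n_z = −0.20305.
|∇z| = √(a²+b²) = 0.21815, so dip δ = arctan(0.21815) = 12.31°.
True thickness = vertical thickness × cos δ = 51 × cos 12.31° = 49.83 m.

49.83 m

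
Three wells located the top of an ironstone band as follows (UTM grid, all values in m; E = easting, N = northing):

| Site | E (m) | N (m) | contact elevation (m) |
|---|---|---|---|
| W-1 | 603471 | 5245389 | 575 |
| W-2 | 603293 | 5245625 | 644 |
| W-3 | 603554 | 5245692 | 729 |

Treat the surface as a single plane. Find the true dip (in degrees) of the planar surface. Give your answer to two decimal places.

26.44°

Two edge vectors: W-1→W-2 = (-178, 236, 69), W-1→W-3 = (83, 303, 154).
Normal n = (W-1→W-2) × (W-1→W-3) = (15437, 33139, -73522).
So ∂z/∂E = −n_x/n_z = 0.20996 and ∂z/∂N = −n_y/n_z = 0.45074.
Gradient magnitude |∇z| = √(a² + b²) = √(0.04409 + 0.20316) = 0.49724.
True dip = arctan(0.49724) = 26.44°, dipping toward SSW (azimuth ≈ 205°).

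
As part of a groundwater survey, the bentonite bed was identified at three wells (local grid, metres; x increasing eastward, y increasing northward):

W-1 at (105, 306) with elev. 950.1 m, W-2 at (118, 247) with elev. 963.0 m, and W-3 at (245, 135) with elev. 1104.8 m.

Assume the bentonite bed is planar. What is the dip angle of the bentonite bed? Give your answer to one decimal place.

Two edge vectors: W-1→W-2 = (13, -59, 12.9), W-1→W-3 = (140, -171, 154.7).
Normal n = (W-1→W-2) × (W-1→W-3) = (-6921.4, -205.1, 6037).
So ∂z/∂x = −n_x/n_z = 1.14650 and ∂z/∂y = −n_y/n_z = 0.03397.
Gradient magnitude |∇z| = √(a² + b²) = √(1.31445 + 0.00115) = 1.14700.
True dip = arctan(1.14700) = 48.9°, dipping toward W (azimuth ≈ 268°).

48.9°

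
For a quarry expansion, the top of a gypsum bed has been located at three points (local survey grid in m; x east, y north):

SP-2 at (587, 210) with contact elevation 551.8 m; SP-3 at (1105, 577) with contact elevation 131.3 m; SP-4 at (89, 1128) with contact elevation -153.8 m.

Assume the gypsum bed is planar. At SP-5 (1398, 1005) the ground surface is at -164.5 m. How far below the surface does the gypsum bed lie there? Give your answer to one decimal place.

134.5 m

Two edge vectors: SP-2→SP-3 = (518, 367, -420.5), SP-2→SP-4 = (-498, 918, -705.6).
Normal n = (SP-2→SP-3) × (SP-2→SP-4) = (127063.8, 574909.8, 658290).
So ∂z/∂x = −n_x/n_z = −0.193021 and ∂z/∂y = −n_y/n_z = −0.873338.
Intercept c from SP-2: 551.8 + 113.30 + 183.40 = 848.50.
At (1398, 1005): z_contact = −269.84 − 877.70 + 848.50 = -299.04 m.
Depth below ground = -164.5 − (-299.04) = 134.5 m.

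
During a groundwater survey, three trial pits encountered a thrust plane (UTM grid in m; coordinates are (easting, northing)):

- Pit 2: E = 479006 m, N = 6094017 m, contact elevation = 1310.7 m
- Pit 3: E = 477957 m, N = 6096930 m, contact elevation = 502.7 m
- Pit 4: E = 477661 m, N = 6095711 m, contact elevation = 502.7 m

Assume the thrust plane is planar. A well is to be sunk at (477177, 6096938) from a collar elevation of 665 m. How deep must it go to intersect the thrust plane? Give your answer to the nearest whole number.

Let the plane be z = a·E + b·N + c.
Pit 3−Pit 2: −1049a + 2913b = −808;  Pit 4−Pit 2: −1345a + 1694b = −808.
Solving gives a = 0.46004748, b = −0.11170964.
Then c = 1310.7 − a·479006 − b·6094017 = 461705.66.
At (477177, 6096938): z_contact = 219524.1 − 681086.8 + 461705.66 = 143.0 m.
Depth below ground = 665 − 143.0 = 522 m.

522 m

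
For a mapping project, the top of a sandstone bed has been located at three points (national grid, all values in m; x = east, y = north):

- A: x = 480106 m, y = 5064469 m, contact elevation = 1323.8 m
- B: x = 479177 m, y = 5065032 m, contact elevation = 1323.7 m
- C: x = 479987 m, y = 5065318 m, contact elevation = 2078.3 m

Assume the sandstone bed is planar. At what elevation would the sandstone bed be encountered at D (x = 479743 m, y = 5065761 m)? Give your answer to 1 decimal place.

2364.9 m

Two edge vectors: A→B = (-929, 563, -0.1), A→C = (-119, 849, 754.5).
Normal n = (A→B) × (A→C) = (424868.4, 700942.4, -721724).
So ∂z/∂x = −n_x/n_z = 0.588685425 and ∂z/∂y = −n_y/n_z = 0.971205613.
Intercept c from A: 1323.8 − 282631.40 − 4918640.72 = −5199948.33.
At (479743, 5065761): z = 282417.7 + 4919895.5 − 5199948.33 = 2364.9 m.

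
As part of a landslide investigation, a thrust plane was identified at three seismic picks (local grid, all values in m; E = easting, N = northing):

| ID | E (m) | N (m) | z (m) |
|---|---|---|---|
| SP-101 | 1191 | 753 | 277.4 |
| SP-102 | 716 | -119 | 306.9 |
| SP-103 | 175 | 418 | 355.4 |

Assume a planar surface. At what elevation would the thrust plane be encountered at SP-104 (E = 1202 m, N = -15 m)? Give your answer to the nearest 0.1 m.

Let the plane be z = a·E + b·N + c.
SP-102−SP-101: −475a − 872b = 29.5;  SP-103−SP-101: −1016a − 335b = 78.
Solving gives a = −0.079983, b = 0.009738.
Then c = 277.4 − a·1191 − b·753 = 365.33.
At (1202, -15): z = −96.1 − 0.1 + 365.33 = 269.0 m.

269.0 m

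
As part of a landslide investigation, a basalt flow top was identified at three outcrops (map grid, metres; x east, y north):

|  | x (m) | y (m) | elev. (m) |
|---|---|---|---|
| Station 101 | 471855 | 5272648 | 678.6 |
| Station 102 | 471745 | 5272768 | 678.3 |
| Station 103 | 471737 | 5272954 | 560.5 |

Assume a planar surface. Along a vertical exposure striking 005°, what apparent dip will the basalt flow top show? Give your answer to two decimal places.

Two edge vectors: Station 101→Station 102 = (-110, 120, -0.3), Station 101→Station 103 = (-118, 306, -118.1).
Normal n = (Station 101→Station 102) × (Station 101→Station 103) = (-14080.2, -12955.6, -19500).
So ∂z/∂x = −n_x/n_z = −0.72206 and ∂z/∂y = −n_y/n_z = −0.66439.
Unit vector along 005° is (sin 5°, cos 5°) = (0.0872, 0.9962).
Slope in that direction = a·(0.0872) + b·(0.9962) = −0.72479.
Apparent dip = arctan|0.72479| = 35.93° (true dip is 44.5°, so apparent ≤ true as expected).

35.93°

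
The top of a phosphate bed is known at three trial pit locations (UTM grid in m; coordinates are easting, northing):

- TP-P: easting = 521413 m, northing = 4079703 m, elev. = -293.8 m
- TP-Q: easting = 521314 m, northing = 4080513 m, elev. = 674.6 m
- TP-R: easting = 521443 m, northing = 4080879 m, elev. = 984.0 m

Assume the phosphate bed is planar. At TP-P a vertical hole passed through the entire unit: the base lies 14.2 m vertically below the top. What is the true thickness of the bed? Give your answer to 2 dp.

8.54 m

Two edge vectors: TP-P→TP-Q = (-99, 810, 968.4), TP-P→TP-R = (30, 1176, 1277.8).
Normal n = (TP-P→TP-Q) × (TP-P→TP-R) = (-103820.4, 155554.2, -140724).
So ∂z/∂easting = −n_x/n_z = −0.73776 and ∂z/∂northing = −n_y/n_z = 1.10539.
|∇z| = √(a²+b²) = 1.32897, so dip δ = arctan(1.32897) = 53.04°.
True thickness = vertical thickness × cos δ = 14.2 × cos 53.04° = 8.54 m.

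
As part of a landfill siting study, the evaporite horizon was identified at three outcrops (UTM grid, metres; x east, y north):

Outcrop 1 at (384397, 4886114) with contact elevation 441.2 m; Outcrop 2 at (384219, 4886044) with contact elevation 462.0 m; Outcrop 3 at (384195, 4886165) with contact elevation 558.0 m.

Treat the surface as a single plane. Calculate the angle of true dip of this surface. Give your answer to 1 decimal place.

Let the plane be z = a·x + b·y + c.
Outcrop 2−Outcrop 1: −178a − 70b = 20.8;  Outcrop 3−Outcrop 1: −202a + 51b = 116.8.
Solving gives a = −0.39783, b = 0.71448.
Gradient magnitude |∇z| = √(a² + b²) = √(0.15827 + 0.51048) = 0.81777.
True dip = arctan(0.81777) = 39.3°, dipping toward SSE (azimuth ≈ 151°).

39.3°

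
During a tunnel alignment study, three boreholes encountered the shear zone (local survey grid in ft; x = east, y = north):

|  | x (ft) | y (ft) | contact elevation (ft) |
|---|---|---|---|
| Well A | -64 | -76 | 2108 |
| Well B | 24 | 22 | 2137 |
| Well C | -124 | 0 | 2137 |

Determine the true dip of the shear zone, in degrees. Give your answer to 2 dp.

19.05°

Let the plane be z = a·x + b·y + c.
Well B−Well A: 88a + 98b = 29;  Well C−Well A: −60a + 76b = 29.
Solving gives a = −0.05076, b = 0.34150.
Gradient magnitude |∇z| = √(a² + b²) = √(0.00258 + 0.11662) = 0.34525.
True dip = arctan(0.34525) = 19.05°, dipping toward S (azimuth ≈ 172°).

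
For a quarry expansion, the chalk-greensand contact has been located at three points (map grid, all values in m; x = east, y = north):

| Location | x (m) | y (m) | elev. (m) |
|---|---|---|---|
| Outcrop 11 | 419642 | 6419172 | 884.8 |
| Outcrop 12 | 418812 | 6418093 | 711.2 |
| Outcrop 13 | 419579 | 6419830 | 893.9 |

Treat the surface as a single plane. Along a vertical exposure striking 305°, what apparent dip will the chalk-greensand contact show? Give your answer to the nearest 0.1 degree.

7.0°

Two edge vectors: Outcrop 11→Outcrop 12 = (-830, -1079, -173.6), Outcrop 11→Outcrop 13 = (-63, 658, 9.1).
Normal n = (Outcrop 11→Outcrop 12) × (Outcrop 11→Outcrop 13) = (104409.9, 18489.8, -614117).
So ∂z/∂x = −n_x/n_z = 0.17002 and ∂z/∂y = −n_y/n_z = 0.03011.
Unit vector along 305° is (sin 305°, cos 305°) = (-0.8192, 0.5736).
Slope in that direction = a·(-0.8192) + b·(0.5736) = −0.12200.
Apparent dip = arctan|0.12200| = 7.0° (true dip is 9.8°, so apparent ≤ true as expected).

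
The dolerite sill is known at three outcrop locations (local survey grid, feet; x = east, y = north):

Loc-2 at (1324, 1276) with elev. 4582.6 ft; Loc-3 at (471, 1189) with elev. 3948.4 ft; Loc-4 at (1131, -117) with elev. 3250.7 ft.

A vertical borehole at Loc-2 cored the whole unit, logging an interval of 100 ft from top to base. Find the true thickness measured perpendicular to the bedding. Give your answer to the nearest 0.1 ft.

Two edge vectors: Loc-2→Loc-3 = (-853, -87, -634.2), Loc-2→Loc-4 = (-193, -1393, -1331.9).
Normal n = (Loc-2→Loc-3) × (Loc-2→Loc-4) = (-767565.3, -1013710.1, 1171438).
So ∂z/∂x = −n_x/n_z = 0.65523 and ∂z/∂y = −n_y/n_z = 0.86536.
|∇z| = √(a²+b²) = 1.08544, so dip δ = arctan(1.08544) = 47.35°.
True thickness = vertical thickness × cos δ = 100 × cos 47.35° = 67.8 ft.

67.8 ft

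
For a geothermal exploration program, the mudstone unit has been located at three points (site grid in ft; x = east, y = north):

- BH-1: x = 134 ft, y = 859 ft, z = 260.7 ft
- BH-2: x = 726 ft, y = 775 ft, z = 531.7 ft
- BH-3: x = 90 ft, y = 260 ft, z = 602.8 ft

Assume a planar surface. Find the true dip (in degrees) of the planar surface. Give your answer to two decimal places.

35.19°

Let the plane be z = a·x + b·y + c.
BH-2−BH-1: 592a − 84b = 271;  BH-3−BH-1: −44a − 599b = 342.1.
Solving gives a = 0.37285, b = −0.59851.
Gradient magnitude |∇z| = √(a² + b²) = √(0.13901 + 0.35821) = 0.70514.
True dip = arctan(0.70514) = 35.19°, dipping toward NNW (azimuth ≈ 328°).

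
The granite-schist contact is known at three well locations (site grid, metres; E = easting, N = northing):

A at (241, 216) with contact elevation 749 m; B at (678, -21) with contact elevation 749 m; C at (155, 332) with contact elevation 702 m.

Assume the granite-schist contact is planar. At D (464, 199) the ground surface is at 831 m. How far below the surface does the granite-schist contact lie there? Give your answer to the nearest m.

152 m

Two edge vectors: A→B = (437, -237, 0), A→C = (-86, 116, -47).
Normal n = (A→B) × (A→C) = (11139, 20539, 30310).
So ∂z/∂E = −n_x/n_z = −0.36750 and ∂z/∂N = −n_y/n_z = −0.67763.
Intercept c from A: 749 + 88.57 + 146.37 = 983.94.
At (464, 199): z_contact = −170.5 − 134.8 + 983.94 = 678.6 m.
Depth below ground = 831 − 678.6 = 152 m.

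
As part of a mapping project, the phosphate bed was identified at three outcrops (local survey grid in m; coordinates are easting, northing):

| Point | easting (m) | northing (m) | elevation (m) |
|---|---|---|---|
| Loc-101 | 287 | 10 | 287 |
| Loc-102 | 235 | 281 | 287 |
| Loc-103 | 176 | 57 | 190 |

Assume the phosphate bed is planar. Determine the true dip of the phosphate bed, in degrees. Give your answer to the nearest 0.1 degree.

Let the plane be z = a·easting + b·northing + c.
Loc-102−Loc-101: −52a + 271b = 0;  Loc-103−Loc-101: −111a + 47b = −97.
Solving gives a = 0.95115, b = 0.18251.
Gradient magnitude |∇z| = √(a² + b²) = √(0.90469 + 0.03331) = 0.96850.
True dip = arctan(0.96850) = 44.1°, dipping toward W (azimuth ≈ 259°).

44.1°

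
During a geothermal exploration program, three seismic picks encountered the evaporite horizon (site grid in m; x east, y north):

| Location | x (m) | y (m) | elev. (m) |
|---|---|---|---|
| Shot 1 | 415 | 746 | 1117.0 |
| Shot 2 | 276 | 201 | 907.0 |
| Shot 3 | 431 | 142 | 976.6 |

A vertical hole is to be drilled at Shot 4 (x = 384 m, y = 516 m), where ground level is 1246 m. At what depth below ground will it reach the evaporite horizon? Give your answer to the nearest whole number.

203 m

Let the plane be z = a·x + b·y + c.
Shot 2−Shot 1: −139a − 545b = −210;  Shot 3−Shot 1: 16a − 604b = −140.4.
Solving gives a = 0.54299, b = 0.24683.
Then c = 1117 − a·415 − b·746 = 707.52.
At (384, 516): z_contact = 208.5 + 127.4 + 707.52 = 1043.4 m.
Depth below ground = 1246 − 1043.4 = 203 m.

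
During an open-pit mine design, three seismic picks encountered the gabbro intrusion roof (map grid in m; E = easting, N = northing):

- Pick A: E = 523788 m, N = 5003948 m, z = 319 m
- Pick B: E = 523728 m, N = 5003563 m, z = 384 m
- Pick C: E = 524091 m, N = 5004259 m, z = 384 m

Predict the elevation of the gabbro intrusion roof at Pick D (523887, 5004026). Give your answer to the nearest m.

346 m

Two edge vectors: Pick A→Pick B = (-60, -385, 65), Pick A→Pick C = (303, 311, 65).
Normal n = (Pick A→Pick B) × (Pick A→Pick C) = (-45240, 23595, 97995).
So ∂z/∂E = −n_x/n_z = 0.46165621 and ∂z/∂N = −n_y/n_z = −0.24077759.
Intercept c from Pick A: 319 − 241809.98 + 1204838.54 = 963347.56.
At (523887, 5004026): z = 241855.7 − 1204857.3 + 963347.56 = 345.9 m.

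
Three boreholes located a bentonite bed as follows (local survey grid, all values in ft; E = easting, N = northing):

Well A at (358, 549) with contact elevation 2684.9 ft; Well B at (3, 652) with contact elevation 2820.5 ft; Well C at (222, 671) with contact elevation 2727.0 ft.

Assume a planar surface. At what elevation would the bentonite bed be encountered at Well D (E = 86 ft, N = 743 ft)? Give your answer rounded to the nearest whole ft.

2775 ft

Two edge vectors: Well A→Well B = (-355, 103, 135.6), Well A→Well C = (-136, 122, 42.1).
Normal n = (Well A→Well B) × (Well A→Well C) = (-12206.9, -3496.1, -29302).
So ∂z/∂E = −n_x/n_z = −0.41659 and ∂z/∂N = −n_y/n_z = −0.11931.
Intercept c from Well A: 2684.9 + 149.14 + 65.50 = 2899.54.
At (86, 743): z = −35.8 − 88.6 + 2899.54 = 2775.1 ft.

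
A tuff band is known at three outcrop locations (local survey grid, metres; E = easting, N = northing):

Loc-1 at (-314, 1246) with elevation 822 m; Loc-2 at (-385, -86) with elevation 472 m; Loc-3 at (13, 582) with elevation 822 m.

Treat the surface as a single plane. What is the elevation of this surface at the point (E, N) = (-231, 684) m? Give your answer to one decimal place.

Let the plane be z = a·E + b·N + c.
Loc-2−Loc-1: −71a − 1332b = −350;  Loc-3−Loc-1: 327a − 664b = 0.
Solving gives a = 0.481450, b = 0.237100.
Then c = 822 − a·-314 − b·1246 = 677.75.
At (-231, 684): z = −111.2 + 162.2 + 677.75 = 728.7 m.

728.7 m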